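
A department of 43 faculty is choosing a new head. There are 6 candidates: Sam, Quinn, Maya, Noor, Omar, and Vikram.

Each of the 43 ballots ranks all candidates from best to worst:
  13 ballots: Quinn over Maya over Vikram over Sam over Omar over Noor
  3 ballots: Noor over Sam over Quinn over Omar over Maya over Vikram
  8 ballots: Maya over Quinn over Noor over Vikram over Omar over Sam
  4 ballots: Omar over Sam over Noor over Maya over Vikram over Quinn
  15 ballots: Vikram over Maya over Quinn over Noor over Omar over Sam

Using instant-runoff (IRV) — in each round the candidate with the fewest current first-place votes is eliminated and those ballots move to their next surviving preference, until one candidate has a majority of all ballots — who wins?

Round 1: Sam 0, Quinn 13, Maya 8, Noor 3, Omar 4, Vikram 15. Sam eliminated.
Round 2: Quinn 13, Maya 8, Noor 3, Omar 4, Vikram 15. Noor eliminated.
Round 3: Quinn 16, Maya 8, Omar 4, Vikram 15. Omar eliminated.
Round 4: Quinn 16, Maya 12, Vikram 15. Maya eliminated.
Round 5: Quinn 24, Vikram 19. Quinn has a majority (≥22).

Quinn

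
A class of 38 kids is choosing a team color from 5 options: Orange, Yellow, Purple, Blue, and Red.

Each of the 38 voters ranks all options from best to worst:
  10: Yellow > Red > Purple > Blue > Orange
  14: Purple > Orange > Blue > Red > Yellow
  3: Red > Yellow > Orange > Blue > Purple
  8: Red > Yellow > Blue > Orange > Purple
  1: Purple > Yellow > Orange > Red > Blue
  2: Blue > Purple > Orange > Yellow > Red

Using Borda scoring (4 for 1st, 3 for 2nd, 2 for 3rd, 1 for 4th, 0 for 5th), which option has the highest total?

Red

Orange: 10×0 + 14×3 + 3×2 + 8×1 + 1×2 + 2×2 = 62
Yellow: 10×4 + 14×0 + 3×3 + 8×3 + 1×3 + 2×1 = 78
Purple: 10×2 + 14×4 + 3×0 + 8×0 + 1×4 + 2×3 = 86
Blue: 10×1 + 14×2 + 3×1 + 8×2 + 1×0 + 2×4 = 65
Red: 10×3 + 14×1 + 3×4 + 8×4 + 1×1 + 2×0 = 89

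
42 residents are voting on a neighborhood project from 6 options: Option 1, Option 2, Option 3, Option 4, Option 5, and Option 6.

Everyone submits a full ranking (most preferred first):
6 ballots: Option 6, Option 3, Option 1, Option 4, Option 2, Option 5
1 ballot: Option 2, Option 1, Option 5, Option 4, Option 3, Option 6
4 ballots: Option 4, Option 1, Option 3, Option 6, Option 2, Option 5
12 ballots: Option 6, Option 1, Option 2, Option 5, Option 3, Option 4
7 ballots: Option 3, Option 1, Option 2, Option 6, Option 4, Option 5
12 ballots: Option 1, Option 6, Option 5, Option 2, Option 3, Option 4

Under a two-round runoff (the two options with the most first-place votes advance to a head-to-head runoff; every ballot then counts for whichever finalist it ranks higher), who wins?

Option 1

Round 1 first-place votes: Option 1 12, Option 2 1, Option 3 7, Option 4 4, Option 5 0, Option 6 18. Option 6 and Option 1 advance.
Runoff: Option 6 is ranked above Option 1 on 18 ballots, Option 1 above Option 6 on 24.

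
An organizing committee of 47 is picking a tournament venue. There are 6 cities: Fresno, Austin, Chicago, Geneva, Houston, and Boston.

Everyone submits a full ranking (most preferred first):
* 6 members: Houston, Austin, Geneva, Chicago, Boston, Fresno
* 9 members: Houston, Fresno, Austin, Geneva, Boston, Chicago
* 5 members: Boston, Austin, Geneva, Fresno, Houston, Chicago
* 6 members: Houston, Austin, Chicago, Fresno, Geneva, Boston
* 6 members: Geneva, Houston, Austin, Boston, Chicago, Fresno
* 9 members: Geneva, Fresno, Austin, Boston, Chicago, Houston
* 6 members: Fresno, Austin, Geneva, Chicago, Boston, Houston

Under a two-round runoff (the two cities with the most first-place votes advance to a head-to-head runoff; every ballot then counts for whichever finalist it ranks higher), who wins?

Geneva

Round 1 first-place votes: Fresno 6, Austin 0, Chicago 0, Geneva 15, Houston 21, Boston 5. Houston and Geneva advance.
Runoff: Houston is ranked above Geneva on 21 ballots, Geneva above Houston on 26.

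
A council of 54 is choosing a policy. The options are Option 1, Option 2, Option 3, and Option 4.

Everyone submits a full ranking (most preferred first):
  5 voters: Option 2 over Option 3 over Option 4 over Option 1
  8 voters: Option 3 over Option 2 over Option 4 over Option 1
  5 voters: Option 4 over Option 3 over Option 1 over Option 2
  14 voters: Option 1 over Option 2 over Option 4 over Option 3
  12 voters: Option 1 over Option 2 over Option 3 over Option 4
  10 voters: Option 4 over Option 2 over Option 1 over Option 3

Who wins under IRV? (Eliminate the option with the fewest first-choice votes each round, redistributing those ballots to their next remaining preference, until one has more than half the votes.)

Round 1: Option 1 26, Option 2 5, Option 3 8, Option 4 15. Option 2 eliminated.
Round 2: Option 1 26, Option 3 13, Option 4 15. Option 3 eliminated.
Round 3: Option 1 26, Option 4 28. Option 4 has a majority (≥28).

Option 4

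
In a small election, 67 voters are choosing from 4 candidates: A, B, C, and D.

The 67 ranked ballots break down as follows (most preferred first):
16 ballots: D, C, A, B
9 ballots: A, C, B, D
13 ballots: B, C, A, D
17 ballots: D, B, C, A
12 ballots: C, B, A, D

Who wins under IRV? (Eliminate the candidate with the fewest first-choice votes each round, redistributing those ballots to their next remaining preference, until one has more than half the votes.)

Round 1: A 9, B 13, C 12, D 33. A eliminated.
Round 2: B 13, C 21, D 33. B eliminated.
Round 3: C 34, D 33. C has a majority (≥34).

C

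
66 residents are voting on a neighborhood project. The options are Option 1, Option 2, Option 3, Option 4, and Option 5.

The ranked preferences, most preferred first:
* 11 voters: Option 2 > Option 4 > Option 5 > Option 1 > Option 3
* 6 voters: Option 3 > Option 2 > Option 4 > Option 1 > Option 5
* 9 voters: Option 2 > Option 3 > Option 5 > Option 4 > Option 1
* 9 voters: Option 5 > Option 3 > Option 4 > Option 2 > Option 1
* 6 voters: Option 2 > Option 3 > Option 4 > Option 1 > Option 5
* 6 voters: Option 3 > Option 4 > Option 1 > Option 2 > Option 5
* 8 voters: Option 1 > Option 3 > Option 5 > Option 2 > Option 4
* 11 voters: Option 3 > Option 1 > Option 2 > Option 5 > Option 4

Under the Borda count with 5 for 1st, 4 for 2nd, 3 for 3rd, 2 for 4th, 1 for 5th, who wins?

Option 3

Option 1: 11×2 + 6×2 + 9×1 + 9×1 + 6×2 + 6×3 + 8×5 + 11×4 = 166
Option 2: 11×5 + 6×4 + 9×5 + 9×2 + 6×5 + 6×2 + 8×2 + 11×3 = 233
Option 3: 11×1 + 6×5 + 9×4 + 9×4 + 6×4 + 6×5 + 8×4 + 11×5 = 254
Option 4: 11×4 + 6×3 + 9×2 + 9×3 + 6×3 + 6×4 + 8×1 + 11×1 = 168
Option 5: 11×3 + 6×1 + 9×3 + 9×5 + 6×1 + 6×1 + 8×3 + 11×2 = 169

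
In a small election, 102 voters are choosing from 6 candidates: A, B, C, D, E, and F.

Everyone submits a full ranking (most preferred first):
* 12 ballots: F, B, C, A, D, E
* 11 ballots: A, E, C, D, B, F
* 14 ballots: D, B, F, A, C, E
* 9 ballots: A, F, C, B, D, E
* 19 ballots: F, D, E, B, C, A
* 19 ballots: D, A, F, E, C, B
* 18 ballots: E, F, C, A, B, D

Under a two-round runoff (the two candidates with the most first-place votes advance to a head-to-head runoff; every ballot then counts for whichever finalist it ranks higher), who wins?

F

Round 1 first-place votes: A 20, B 0, C 0, D 33, E 18, F 31. D and F advance.
Runoff: D is ranked above F on 44 ballots, F above D on 58.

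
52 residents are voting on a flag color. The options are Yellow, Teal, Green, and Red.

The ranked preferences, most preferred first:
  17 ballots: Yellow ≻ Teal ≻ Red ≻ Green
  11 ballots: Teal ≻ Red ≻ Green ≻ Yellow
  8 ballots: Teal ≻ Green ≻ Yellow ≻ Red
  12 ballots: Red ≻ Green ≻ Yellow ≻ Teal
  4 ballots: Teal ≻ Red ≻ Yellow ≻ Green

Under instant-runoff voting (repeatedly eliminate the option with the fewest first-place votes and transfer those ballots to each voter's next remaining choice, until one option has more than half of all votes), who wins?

Yellow

Round 1: Yellow 17, Teal 23, Green 0, Red 12. Green eliminated.
Round 2: Yellow 17, Teal 23, Red 12. Red eliminated.
Round 3: Yellow 29, Teal 23. Yellow has a majority (≥27).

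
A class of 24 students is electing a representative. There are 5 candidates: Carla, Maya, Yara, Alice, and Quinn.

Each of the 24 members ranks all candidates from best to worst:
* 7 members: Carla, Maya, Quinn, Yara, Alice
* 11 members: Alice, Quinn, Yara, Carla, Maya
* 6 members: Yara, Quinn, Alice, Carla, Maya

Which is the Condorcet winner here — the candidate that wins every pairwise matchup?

Quinn

Quinn vs Carla: 17–7
Quinn vs Maya: 17–7
Quinn vs Yara: 18–6
Quinn vs Alice: 13–11
Quinn beats every other candidate.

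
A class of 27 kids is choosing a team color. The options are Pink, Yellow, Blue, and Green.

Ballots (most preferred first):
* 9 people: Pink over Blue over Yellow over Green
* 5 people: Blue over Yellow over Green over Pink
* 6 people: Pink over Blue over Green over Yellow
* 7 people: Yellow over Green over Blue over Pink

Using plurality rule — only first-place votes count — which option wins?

Pink

First-place votes: Pink 15, Yellow 7, Blue 5, Green 0.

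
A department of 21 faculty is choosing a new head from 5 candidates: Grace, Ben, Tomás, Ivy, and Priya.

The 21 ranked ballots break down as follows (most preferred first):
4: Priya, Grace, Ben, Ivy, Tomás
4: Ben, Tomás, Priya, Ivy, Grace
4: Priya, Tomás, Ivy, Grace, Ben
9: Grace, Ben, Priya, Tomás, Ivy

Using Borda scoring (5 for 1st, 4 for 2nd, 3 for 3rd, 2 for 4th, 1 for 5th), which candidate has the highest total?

Grace: 4×4 + 4×1 + 4×2 + 9×5 = 73
Ben: 4×3 + 4×5 + 4×1 + 9×4 = 72
Tomás: 4×1 + 4×4 + 4×4 + 9×2 = 54
Ivy: 4×2 + 4×2 + 4×3 + 9×1 = 37
Priya: 4×5 + 4×3 + 4×5 + 9×3 = 79

Priya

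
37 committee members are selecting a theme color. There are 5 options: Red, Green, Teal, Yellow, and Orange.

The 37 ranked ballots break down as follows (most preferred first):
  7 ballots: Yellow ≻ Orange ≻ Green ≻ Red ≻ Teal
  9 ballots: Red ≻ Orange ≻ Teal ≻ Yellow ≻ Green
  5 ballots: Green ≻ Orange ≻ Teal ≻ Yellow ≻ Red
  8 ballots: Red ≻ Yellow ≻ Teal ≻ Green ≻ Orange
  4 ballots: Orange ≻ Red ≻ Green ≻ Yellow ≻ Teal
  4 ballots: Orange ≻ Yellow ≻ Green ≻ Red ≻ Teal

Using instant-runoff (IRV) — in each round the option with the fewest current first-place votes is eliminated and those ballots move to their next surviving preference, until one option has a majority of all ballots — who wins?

Orange

Round 1: Red 17, Green 5, Teal 0, Yellow 7, Orange 8. Teal eliminated.
Round 2: Red 17, Green 5, Yellow 7, Orange 8. Green eliminated.
Round 3: Red 17, Yellow 7, Orange 13. Yellow eliminated.
Round 4: Red 17, Orange 20. Orange has a majority (≥19).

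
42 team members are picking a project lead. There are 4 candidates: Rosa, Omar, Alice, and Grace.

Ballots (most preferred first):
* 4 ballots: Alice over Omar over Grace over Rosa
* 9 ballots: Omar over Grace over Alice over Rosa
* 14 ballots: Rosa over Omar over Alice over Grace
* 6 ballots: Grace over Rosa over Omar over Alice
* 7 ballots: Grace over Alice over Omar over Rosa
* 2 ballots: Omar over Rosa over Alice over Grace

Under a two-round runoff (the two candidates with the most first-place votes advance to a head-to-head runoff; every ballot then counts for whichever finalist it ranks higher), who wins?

Grace

Round 1 first-place votes: Rosa 14, Omar 11, Alice 4, Grace 13. Rosa and Grace advance.
Runoff: Rosa is ranked above Grace on 16 ballots, Grace above Rosa on 26.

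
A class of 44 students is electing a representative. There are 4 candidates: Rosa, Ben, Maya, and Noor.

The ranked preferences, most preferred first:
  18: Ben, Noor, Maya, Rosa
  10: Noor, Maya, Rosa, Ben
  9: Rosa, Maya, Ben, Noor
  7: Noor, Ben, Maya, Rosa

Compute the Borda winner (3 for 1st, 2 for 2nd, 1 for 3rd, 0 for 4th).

Rosa: 18×0 + 10×1 + 9×3 + 7×0 = 37
Ben: 18×3 + 10×0 + 9×1 + 7×2 = 77
Maya: 18×1 + 10×2 + 9×2 + 7×1 = 63
Noor: 18×2 + 10×3 + 9×0 + 7×3 = 87

Noor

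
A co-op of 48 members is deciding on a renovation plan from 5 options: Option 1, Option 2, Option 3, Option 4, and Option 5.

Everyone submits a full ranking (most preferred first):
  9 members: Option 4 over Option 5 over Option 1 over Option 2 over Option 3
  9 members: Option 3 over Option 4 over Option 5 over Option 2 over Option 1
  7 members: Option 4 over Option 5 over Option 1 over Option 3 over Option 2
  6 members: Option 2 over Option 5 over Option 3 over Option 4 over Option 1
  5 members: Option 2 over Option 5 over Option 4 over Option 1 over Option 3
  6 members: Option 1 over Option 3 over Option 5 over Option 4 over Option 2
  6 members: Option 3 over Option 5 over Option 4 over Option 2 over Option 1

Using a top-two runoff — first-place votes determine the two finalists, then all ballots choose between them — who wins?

Option 3

Round 1 first-place votes: Option 1 6, Option 2 11, Option 3 15, Option 4 16, Option 5 0. Option 4 and Option 3 advance.
Runoff: Option 4 is ranked above Option 3 on 21 ballots, Option 3 above Option 4 on 27.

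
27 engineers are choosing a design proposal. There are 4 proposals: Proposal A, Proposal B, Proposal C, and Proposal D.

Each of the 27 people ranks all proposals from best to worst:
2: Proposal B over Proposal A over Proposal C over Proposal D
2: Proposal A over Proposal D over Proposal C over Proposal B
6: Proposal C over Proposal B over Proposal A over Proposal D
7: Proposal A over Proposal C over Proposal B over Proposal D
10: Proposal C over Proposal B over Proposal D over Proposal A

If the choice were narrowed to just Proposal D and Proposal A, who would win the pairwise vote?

Proposal A

Proposal D is ranked above Proposal A on 10 ballots; Proposal A above Proposal D on 17.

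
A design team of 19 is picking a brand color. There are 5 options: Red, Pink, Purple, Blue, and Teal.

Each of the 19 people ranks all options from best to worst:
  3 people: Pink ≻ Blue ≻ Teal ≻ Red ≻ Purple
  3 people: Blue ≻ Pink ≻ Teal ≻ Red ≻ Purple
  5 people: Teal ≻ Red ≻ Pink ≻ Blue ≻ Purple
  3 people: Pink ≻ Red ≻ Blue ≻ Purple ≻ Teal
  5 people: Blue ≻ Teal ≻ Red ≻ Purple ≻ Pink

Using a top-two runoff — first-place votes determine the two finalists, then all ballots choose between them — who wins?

Pink

Round 1 first-place votes: Red 0, Pink 6, Purple 0, Blue 8, Teal 5. Blue and Pink advance.
Runoff: Blue is ranked above Pink on 8 ballots, Pink above Blue on 11.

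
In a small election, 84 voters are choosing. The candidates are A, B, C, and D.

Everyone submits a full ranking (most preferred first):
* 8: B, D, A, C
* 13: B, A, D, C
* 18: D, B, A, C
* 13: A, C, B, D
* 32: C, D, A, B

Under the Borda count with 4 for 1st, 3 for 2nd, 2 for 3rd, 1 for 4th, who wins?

A: 8×2 + 13×3 + 18×2 + 13×4 + 32×2 = 207
B: 8×4 + 13×4 + 18×3 + 13×2 + 32×1 = 196
C: 8×1 + 13×1 + 18×1 + 13×3 + 32×4 = 206
D: 8×3 + 13×2 + 18×4 + 13×1 + 32×3 = 231

D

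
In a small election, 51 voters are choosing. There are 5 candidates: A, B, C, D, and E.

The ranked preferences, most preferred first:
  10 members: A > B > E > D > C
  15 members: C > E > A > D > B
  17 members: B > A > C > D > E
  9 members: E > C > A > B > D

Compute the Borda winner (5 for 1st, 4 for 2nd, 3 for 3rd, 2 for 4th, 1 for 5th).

A

A: 10×5 + 15×3 + 17×4 + 9×3 = 190
B: 10×4 + 15×1 + 17×5 + 9×2 = 158
C: 10×1 + 15×5 + 17×3 + 9×4 = 172
D: 10×2 + 15×2 + 17×2 + 9×1 = 93
E: 10×3 + 15×4 + 17×1 + 9×5 = 152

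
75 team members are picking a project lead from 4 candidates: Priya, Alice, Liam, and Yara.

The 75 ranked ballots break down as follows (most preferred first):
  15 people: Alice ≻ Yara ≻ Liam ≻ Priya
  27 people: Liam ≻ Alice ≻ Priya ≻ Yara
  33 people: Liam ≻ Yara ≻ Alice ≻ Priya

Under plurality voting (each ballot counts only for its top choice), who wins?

Liam

First-place votes: Priya 0, Alice 15, Liam 60, Yara 0.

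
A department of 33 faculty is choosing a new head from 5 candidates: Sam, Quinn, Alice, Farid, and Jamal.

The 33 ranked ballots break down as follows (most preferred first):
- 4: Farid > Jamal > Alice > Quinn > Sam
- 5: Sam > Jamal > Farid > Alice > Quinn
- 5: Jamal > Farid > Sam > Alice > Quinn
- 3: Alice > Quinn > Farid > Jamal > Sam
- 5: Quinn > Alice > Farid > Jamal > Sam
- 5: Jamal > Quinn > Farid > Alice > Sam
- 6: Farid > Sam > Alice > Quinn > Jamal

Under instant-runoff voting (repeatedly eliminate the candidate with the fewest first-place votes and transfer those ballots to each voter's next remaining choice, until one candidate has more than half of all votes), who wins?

Farid

Round 1: Sam 5, Quinn 5, Alice 3, Farid 10, Jamal 10. Alice eliminated.
Round 2: Sam 5, Quinn 8, Farid 10, Jamal 10. Sam eliminated.
Round 3: Quinn 8, Farid 10, Jamal 15. Quinn eliminated.
Round 4: Farid 18, Jamal 15. Farid has a majority (≥17).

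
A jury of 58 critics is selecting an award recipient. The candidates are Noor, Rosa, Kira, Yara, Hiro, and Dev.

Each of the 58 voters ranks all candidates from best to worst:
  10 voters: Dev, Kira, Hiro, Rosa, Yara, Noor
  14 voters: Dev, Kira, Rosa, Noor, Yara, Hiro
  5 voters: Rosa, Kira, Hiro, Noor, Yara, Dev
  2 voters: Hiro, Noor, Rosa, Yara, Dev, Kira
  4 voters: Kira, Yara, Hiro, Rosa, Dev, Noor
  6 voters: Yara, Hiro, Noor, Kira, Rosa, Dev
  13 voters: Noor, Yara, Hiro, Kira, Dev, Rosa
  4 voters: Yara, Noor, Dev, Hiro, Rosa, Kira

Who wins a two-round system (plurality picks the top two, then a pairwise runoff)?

Noor

Round 1 first-place votes: Noor 13, Rosa 5, Kira 4, Yara 10, Hiro 2, Dev 24. Dev and Noor advance.
Runoff: Dev is ranked above Noor on 28 ballots, Noor above Dev on 30.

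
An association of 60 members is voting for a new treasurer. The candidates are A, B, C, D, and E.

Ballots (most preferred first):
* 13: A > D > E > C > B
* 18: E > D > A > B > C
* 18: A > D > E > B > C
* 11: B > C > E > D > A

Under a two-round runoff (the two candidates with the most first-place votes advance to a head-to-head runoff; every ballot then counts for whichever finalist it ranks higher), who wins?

Round 1 first-place votes: A 31, B 11, C 0, D 0, E 18. A and E advance.
Runoff: A is ranked above E on 31 ballots, E above A on 29.

A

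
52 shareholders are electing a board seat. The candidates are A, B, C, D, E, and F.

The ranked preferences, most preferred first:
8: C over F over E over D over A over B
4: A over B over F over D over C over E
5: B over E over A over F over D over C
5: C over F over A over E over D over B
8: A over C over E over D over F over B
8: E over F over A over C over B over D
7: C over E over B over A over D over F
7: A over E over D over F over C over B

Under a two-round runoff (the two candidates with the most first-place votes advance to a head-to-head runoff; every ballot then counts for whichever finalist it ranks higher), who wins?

A

Round 1 first-place votes: A 19, B 5, C 20, D 0, E 8, F 0. C and A advance.
Runoff: C is ranked above A on 20 ballots, A above C on 32.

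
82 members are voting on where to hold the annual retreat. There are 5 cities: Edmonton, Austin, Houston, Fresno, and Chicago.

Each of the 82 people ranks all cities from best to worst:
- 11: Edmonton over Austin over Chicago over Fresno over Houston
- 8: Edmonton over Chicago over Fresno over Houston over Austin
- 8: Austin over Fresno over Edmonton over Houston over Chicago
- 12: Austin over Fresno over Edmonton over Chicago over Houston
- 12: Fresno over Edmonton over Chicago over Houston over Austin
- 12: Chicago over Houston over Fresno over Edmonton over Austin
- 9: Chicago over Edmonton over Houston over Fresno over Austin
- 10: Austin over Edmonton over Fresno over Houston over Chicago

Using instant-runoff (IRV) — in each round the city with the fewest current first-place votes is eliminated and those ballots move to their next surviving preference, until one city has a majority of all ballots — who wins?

Edmonton

Round 1: Edmonton 19, Austin 30, Houston 0, Fresno 12, Chicago 21. Houston eliminated.
Round 2: Edmonton 19, Austin 30, Fresno 12, Chicago 21. Fresno eliminated.
Round 3: Edmonton 31, Austin 30, Chicago 21. Chicago eliminated.
Round 4: Edmonton 52, Austin 30. Edmonton has a majority (≥42).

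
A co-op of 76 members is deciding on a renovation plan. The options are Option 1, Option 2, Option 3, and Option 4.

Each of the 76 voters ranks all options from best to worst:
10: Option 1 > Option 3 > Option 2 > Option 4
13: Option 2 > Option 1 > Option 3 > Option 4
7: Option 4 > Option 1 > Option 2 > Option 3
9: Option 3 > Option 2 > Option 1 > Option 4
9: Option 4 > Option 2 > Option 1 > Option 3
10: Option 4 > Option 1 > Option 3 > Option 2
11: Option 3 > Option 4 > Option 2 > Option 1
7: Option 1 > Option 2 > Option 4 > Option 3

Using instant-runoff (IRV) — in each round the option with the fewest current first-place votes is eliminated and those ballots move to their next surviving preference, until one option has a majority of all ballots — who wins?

Round 1: Option 1 17, Option 2 13, Option 3 20, Option 4 26. Option 2 eliminated.
Round 2: Option 1 30, Option 3 20, Option 4 26. Option 3 eliminated.
Round 3: Option 1 39, Option 4 37. Option 1 has a majority (≥39).

Option 1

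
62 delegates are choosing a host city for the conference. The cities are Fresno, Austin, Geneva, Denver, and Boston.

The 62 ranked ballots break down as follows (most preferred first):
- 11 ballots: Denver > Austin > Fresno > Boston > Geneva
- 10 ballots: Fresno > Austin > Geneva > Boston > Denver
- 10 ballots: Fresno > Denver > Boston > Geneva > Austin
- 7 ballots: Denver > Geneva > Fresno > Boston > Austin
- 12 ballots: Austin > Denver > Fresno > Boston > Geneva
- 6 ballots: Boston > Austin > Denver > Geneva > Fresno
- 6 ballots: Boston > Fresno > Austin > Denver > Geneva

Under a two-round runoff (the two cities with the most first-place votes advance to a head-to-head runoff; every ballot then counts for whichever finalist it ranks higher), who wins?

Round 1 first-place votes: Fresno 20, Austin 12, Geneva 0, Denver 18, Boston 12. Fresno and Denver advance.
Runoff: Fresno is ranked above Denver on 26 ballots, Denver above Fresno on 36.

Denver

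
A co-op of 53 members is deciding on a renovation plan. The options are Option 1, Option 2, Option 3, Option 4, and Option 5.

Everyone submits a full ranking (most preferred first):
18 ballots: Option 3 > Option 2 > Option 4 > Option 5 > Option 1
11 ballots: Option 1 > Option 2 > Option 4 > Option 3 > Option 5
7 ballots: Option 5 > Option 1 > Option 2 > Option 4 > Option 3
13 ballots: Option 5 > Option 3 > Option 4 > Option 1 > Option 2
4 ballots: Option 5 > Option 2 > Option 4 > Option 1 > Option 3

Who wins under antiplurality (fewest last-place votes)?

Option 4

Last-place votes: Option 1 18, Option 2 13, Option 3 11, Option 4 0, Option 5 11.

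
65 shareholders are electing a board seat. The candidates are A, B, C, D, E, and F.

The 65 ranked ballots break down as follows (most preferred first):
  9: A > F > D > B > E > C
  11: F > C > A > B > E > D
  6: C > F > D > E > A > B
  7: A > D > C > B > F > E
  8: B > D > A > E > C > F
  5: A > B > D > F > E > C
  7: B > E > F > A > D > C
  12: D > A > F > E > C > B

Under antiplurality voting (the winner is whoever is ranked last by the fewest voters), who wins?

Last-place votes: A 0, B 18, C 21, D 11, E 7, F 8.

A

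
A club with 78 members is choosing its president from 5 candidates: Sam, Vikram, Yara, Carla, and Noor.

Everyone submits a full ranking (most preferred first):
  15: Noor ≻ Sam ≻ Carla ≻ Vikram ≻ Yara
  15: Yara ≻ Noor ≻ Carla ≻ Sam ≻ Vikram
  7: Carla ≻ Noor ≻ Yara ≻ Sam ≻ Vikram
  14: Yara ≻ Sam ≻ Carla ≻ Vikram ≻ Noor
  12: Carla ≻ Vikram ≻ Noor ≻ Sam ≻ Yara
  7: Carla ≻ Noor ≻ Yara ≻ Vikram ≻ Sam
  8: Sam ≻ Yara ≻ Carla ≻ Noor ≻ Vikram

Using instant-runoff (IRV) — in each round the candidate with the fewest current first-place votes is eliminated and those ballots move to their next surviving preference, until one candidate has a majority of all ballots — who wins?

Round 1: Sam 8, Vikram 0, Yara 29, Carla 26, Noor 15. Vikram eliminated.
Round 2: Sam 8, Yara 29, Carla 26, Noor 15. Sam eliminated.
Round 3: Yara 37, Carla 26, Noor 15. Noor eliminated.
Round 4: Yara 37, Carla 41. Carla has a majority (≥40).

Carla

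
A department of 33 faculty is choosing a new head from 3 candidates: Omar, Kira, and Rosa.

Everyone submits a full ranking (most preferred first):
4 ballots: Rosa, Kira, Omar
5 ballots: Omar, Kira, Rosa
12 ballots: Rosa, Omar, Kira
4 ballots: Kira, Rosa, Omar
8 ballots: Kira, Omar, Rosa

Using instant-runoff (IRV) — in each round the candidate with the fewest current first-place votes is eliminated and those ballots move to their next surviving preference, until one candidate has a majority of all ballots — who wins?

Kira

Round 1: Omar 5, Kira 12, Rosa 16. Omar eliminated.
Round 2: Kira 17, Rosa 16. Kira has a majority (≥17).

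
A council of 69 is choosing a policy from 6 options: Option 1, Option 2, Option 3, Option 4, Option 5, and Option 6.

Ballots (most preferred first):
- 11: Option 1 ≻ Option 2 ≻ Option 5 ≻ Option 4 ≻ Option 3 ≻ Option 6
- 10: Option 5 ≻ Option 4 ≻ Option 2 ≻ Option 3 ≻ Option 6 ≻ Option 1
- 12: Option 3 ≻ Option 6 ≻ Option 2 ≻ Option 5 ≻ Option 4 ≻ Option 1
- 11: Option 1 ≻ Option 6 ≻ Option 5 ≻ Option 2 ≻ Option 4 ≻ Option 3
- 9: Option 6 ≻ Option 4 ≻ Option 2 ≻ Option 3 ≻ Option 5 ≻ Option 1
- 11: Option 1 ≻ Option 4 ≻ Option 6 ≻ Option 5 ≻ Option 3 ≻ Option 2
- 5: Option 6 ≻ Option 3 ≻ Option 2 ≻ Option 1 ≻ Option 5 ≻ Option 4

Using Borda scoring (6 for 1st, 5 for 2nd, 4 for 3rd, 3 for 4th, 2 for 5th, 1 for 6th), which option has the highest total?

Option 1: 11×6 + 10×1 + 12×1 + 11×6 + 9×1 + 11×6 + 5×3 = 244
Option 2: 11×5 + 10×4 + 12×4 + 11×3 + 9×4 + 11×1 + 5×4 = 243
Option 3: 11×2 + 10×3 + 12×6 + 11×1 + 9×3 + 11×2 + 5×5 = 209
Option 4: 11×3 + 10×5 + 12×2 + 11×2 + 9×5 + 11×5 + 5×1 = 234
Option 5: 11×4 + 10×6 + 12×3 + 11×4 + 9×2 + 11×3 + 5×2 = 245
Option 6: 11×1 + 10×2 + 12×5 + 11×5 + 9×6 + 11×4 + 5×6 = 274

Option 6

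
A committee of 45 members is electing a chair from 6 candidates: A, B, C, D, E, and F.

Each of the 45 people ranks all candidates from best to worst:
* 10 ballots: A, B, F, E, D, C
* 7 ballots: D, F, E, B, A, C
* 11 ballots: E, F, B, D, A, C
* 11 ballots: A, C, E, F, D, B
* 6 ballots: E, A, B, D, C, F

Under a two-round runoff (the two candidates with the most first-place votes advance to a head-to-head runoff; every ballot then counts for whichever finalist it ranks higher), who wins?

E

Round 1 first-place votes: A 21, B 0, C 0, D 7, E 17, F 0. A and E advance.
Runoff: A is ranked above E on 21 ballots, E above A on 24.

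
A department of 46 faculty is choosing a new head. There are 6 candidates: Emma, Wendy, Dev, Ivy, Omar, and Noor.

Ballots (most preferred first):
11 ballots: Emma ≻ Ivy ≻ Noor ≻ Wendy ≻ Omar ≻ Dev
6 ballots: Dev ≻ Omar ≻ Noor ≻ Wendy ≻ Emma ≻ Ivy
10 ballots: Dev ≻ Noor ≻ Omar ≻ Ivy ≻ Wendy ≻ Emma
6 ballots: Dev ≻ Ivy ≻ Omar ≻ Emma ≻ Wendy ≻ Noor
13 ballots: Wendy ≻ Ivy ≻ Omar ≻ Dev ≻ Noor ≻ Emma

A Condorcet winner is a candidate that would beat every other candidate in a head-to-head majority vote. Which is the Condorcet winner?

Ivy

Ivy vs Emma: 29–17
Ivy vs Wendy: 27–19
Ivy vs Dev: 24–22
Ivy vs Omar: 30–16
Ivy vs Noor: 30–16
Ivy beats every other candidate.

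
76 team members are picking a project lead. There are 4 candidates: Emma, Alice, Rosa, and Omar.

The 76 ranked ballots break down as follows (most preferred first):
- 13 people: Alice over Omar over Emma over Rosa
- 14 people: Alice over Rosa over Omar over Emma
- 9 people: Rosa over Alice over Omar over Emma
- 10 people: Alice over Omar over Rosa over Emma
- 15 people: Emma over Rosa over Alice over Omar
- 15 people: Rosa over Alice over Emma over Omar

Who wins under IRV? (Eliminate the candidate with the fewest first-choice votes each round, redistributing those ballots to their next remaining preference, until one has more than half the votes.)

Rosa

Round 1: Emma 15, Alice 37, Rosa 24, Omar 0. Omar eliminated.
Round 2: Emma 15, Alice 37, Rosa 24. Emma eliminated.
Round 3: Alice 37, Rosa 39. Rosa has a majority (≥39).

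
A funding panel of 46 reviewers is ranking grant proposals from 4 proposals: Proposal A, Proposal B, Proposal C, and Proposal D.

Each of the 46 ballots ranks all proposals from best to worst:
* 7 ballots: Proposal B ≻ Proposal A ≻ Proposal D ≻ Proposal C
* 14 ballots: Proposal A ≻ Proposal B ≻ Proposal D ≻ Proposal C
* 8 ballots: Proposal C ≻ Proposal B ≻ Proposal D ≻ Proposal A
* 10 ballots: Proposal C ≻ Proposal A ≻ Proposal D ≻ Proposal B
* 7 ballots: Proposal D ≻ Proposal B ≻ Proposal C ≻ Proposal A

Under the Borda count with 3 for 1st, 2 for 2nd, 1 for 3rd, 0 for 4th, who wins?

Proposal B

Proposal A: 7×2 + 14×3 + 8×0 + 10×2 + 7×0 = 76
Proposal B: 7×3 + 14×2 + 8×2 + 10×0 + 7×2 = 79
Proposal C: 7×0 + 14×0 + 8×3 + 10×3 + 7×1 = 61
Proposal D: 7×1 + 14×1 + 8×1 + 10×1 + 7×3 = 60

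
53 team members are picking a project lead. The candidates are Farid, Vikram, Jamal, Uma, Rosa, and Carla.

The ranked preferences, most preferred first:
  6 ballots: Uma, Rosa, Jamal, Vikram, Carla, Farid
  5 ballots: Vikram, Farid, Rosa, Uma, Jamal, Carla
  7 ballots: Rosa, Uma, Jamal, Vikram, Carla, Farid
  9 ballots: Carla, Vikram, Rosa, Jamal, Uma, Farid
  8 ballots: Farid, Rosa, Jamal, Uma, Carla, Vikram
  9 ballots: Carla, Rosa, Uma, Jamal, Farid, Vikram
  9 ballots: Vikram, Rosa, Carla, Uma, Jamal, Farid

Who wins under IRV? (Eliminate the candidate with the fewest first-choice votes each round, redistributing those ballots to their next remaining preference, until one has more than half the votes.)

Rosa

Round 1: Farid 8, Vikram 14, Jamal 0, Uma 6, Rosa 7, Carla 18. Jamal eliminated.
Round 2: Farid 8, Vikram 14, Uma 6, Rosa 7, Carla 18. Uma eliminated.
Round 3: Farid 8, Vikram 14, Rosa 13, Carla 18. Farid eliminated.
Round 4: Vikram 14, Rosa 21, Carla 18. Vikram eliminated.
Round 5: Rosa 35, Carla 18. Rosa has a majority (≥27).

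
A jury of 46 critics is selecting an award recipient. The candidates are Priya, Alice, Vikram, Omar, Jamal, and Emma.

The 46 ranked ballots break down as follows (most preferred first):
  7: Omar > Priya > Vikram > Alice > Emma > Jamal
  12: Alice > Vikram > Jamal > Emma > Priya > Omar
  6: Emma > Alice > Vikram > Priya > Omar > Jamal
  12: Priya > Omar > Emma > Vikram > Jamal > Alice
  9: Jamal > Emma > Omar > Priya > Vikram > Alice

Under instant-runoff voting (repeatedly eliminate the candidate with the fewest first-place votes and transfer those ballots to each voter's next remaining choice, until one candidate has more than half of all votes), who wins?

Priya

Round 1: Priya 12, Alice 12, Vikram 0, Omar 7, Jamal 9, Emma 6. Vikram eliminated.
Round 2: Priya 12, Alice 12, Omar 7, Jamal 9, Emma 6. Emma eliminated.
Round 3: Priya 12, Alice 18, Omar 7, Jamal 9. Omar eliminated.
Round 4: Priya 19, Alice 18, Jamal 9. Jamal eliminated.
Round 5: Priya 28, Alice 18. Priya has a majority (≥24).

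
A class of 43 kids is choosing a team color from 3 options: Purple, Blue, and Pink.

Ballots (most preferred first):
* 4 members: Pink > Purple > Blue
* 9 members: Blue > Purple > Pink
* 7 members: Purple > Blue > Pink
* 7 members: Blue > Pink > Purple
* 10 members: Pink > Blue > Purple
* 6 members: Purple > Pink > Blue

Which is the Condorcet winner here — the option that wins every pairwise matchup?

Blue

Blue vs Purple: 26–17
Blue vs Pink: 23–20
Blue beats every other option.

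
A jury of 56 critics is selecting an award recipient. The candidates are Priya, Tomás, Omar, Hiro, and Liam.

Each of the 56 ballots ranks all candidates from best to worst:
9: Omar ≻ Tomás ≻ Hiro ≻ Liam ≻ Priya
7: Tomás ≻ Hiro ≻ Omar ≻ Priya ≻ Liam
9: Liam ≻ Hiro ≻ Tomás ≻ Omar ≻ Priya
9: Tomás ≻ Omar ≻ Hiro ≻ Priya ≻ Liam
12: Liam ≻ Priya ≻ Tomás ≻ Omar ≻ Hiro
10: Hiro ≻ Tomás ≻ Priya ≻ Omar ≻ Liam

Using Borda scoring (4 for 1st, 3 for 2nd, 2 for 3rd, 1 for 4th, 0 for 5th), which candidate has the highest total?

Priya: 9×0 + 7×1 + 9×0 + 9×1 + 12×3 + 10×2 = 72
Tomás: 9×3 + 7×4 + 9×2 + 9×4 + 12×2 + 10×3 = 163
Omar: 9×4 + 7×2 + 9×1 + 9×3 + 12×1 + 10×1 = 108
Hiro: 9×2 + 7×3 + 9×3 + 9×2 + 12×0 + 10×4 = 124
Liam: 9×1 + 7×0 + 9×4 + 9×0 + 12×4 + 10×0 = 93

Tomás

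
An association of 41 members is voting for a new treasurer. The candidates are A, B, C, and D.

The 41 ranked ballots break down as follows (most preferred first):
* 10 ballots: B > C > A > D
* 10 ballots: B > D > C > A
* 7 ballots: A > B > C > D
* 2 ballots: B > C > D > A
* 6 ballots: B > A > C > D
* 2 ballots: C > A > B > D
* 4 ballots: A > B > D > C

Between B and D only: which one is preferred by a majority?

B

B is ranked above D on 41 ballots; D above B on 0.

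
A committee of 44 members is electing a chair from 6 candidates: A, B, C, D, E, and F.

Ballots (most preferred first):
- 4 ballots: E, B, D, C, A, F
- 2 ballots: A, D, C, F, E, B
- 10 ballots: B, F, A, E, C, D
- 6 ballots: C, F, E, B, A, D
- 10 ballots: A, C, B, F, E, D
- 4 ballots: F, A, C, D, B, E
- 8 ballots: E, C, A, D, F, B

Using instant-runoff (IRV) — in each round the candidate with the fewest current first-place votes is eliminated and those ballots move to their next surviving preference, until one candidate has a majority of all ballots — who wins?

A

Round 1: A 12, B 10, C 6, D 0, E 12, F 4. D eliminated.
Round 2: A 12, B 10, C 6, E 12, F 4. F eliminated.
Round 3: A 16, B 10, C 6, E 12. C eliminated.
Round 4: A 16, B 10, E 18. B eliminated.
Round 5: A 26, E 18. A has a majority (≥23).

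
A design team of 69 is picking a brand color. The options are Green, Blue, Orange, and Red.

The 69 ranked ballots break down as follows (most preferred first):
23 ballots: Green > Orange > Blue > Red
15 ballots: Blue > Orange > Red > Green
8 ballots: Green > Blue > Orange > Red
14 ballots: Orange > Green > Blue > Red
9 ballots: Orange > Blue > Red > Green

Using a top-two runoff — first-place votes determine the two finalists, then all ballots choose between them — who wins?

Round 1 first-place votes: Green 31, Blue 15, Orange 23, Red 0. Green and Orange advance.
Runoff: Green is ranked above Orange on 31 ballots, Orange above Green on 38.

Orange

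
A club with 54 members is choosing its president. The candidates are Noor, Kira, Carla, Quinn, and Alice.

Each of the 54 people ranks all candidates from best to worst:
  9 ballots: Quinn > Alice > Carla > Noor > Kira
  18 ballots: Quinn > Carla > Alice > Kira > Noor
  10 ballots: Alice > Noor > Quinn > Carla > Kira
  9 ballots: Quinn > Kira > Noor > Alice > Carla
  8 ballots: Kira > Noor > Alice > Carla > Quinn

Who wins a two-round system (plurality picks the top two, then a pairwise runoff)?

Round 1 first-place votes: Noor 0, Kira 8, Carla 0, Quinn 36, Alice 10. Quinn and Alice advance.
Runoff: Quinn is ranked above Alice on 36 ballots, Alice above Quinn on 18.

Quinn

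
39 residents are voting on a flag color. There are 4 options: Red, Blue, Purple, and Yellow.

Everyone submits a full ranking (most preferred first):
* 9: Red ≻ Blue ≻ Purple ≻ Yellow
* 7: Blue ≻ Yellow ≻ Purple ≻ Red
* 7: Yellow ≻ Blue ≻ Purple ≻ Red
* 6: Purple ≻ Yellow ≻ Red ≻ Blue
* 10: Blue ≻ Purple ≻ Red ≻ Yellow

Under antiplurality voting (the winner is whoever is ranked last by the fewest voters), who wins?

Last-place votes: Red 14, Blue 6, Purple 0, Yellow 19.

Purple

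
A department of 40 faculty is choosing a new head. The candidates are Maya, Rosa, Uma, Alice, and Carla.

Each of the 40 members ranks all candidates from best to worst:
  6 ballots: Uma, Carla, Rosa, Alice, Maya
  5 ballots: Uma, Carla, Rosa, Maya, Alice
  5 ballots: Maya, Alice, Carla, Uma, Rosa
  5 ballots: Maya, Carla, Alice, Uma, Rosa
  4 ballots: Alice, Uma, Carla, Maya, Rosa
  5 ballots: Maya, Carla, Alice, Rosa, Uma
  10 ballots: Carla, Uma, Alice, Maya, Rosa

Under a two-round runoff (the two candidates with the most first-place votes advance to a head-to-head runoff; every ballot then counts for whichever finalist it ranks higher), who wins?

Uma

Round 1 first-place votes: Maya 15, Rosa 0, Uma 11, Alice 4, Carla 10. Maya and Uma advance.
Runoff: Maya is ranked above Uma on 15 ballots, Uma above Maya on 25.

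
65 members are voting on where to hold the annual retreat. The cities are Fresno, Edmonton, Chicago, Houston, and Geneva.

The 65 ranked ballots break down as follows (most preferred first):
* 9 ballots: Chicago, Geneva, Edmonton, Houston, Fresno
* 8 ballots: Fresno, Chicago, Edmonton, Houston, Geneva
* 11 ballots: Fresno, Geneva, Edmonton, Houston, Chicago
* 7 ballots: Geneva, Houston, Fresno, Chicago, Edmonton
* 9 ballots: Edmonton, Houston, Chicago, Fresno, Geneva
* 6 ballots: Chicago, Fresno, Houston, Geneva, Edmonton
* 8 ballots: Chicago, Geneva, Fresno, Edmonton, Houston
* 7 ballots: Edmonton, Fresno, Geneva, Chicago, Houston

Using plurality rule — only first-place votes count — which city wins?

Chicago

First-place votes: Fresno 19, Edmonton 16, Chicago 23, Houston 0, Geneva 7.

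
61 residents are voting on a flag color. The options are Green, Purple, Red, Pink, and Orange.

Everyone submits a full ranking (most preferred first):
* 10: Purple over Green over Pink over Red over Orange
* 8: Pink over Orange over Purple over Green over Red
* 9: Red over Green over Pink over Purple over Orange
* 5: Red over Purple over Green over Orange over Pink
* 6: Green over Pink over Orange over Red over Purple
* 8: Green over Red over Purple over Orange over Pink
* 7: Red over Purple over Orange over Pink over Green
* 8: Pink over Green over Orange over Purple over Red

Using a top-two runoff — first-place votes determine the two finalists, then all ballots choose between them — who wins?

Pink

Round 1 first-place votes: Green 14, Purple 10, Red 21, Pink 16, Orange 0. Red and Pink advance.
Runoff: Red is ranked above Pink on 29 ballots, Pink above Red on 32.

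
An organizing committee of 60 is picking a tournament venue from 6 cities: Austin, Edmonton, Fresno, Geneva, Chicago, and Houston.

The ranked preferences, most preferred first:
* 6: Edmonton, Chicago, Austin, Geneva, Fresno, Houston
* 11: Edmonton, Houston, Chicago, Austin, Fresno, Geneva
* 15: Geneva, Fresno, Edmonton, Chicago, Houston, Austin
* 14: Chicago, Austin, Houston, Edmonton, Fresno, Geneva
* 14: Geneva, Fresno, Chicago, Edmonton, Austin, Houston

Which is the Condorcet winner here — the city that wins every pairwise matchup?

Edmonton vs Austin: 46–14
Edmonton vs Fresno: 31–29
Edmonton vs Geneva: 31–29
Edmonton vs Chicago: 32–28
Edmonton vs Houston: 46–14
Edmonton beats every other city.

Edmonton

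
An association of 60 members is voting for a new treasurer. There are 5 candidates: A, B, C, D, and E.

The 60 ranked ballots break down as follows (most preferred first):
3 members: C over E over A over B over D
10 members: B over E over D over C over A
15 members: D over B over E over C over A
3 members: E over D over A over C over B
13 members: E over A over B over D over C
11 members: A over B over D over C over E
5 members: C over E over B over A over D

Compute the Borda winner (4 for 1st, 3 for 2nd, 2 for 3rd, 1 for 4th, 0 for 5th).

A: 3×2 + 10×0 + 15×0 + 3×2 + 13×3 + 11×4 + 5×1 = 100
B: 3×1 + 10×4 + 15×3 + 3×0 + 13×2 + 11×3 + 5×2 = 157
C: 3×4 + 10×1 + 15×1 + 3×1 + 13×0 + 11×1 + 5×4 = 71
D: 3×0 + 10×2 + 15×4 + 3×3 + 13×1 + 11×2 + 5×0 = 124
E: 3×3 + 10×3 + 15×2 + 3×4 + 13×4 + 11×0 + 5×3 = 148

B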